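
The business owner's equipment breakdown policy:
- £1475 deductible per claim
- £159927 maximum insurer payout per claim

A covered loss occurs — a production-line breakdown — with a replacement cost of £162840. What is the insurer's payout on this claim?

£159927

Subtract the deductible: £162840 − £1475 = £161365.
The £159927 per-incident cap binds; insurer pays £159927.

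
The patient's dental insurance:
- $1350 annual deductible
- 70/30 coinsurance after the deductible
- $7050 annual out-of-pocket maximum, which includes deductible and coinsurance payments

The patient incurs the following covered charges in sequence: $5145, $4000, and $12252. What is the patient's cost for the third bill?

Claim 1 ($5145): $1350 finishes the deductible; $3795 goes to coinsurance; patient's 30% is $1138.50. Patient pays $2488.50; OOP now $2488.50.
Claim 2 ($4000): deductible already satisfied, so patient's share is 30% × $4000 = $1200. Patient owes $1200 (running OOP $3688.50).
Claim 3 ($12252): deductible met; 30% of $12252 = $3675.60. OOP would hit $7364.10 > $7050, so the cap limits the patient to $7050 − $3688.50 = $3361.50.

$3361.50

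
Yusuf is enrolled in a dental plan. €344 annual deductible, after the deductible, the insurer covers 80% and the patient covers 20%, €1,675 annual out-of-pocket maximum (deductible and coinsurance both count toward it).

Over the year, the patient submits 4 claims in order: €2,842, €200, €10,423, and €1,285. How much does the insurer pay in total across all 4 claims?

Claim 1 (€2,842): €344 finishes the deductible; €2,498 goes to coinsurance; coinsurance €2,498 × 20% = €499.60. Cost to patient: €843.60. OOP to date €843.60. Insurer: €2,842 − €843.60 = €1,998.40.
Claim 2 (€200): deductible already satisfied, so patient's share is 20% × €200 = €40. Patient owes €40 (running OOP €883.60). Insurer: €200 − €40 = €160.
Claim 3 (€10,423): deductible met; 20% of €10,423 = €2,084.60. Adding that to €883.60 gives €2,968.20, past the €1,675 cap; patient pays only €1,675 − €883.60 = €791.40. Insurer: €10,423 − €791.40 = €9,631.60.
Claim 4 (€1,285): 20% coinsurance on €1,285 = €257. OOP would hit €1,932 > €1,675, so the cap limits the patient to €1,675 − €1,675 = €0. Insurer: €1,285 − €0 = €1,285.
Insurer total = bills − patient's total = €14,750 − €1,675 = €13,075.

€13,075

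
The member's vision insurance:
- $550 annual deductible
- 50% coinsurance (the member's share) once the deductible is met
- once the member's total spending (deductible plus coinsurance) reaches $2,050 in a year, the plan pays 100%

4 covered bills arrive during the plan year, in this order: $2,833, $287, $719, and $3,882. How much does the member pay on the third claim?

$215

Claim 1 — $2,833: $550 finishes the deductible; $2,283 goes to coinsurance; member's 50% is $1,141.50. Cost to member: $1,691.50. OOP to date $1,691.50.
Claim 2 — $287: deductible met; 50% of $287 = $143.50. Member pays $143.50; OOP now $1,835.
Claim 3 — $719: deductible met; 50% of $719 = $359.50. OOP would hit $2,194.50 > $2,050, so the cap limits the member to $2,050 − $1,835 = $215.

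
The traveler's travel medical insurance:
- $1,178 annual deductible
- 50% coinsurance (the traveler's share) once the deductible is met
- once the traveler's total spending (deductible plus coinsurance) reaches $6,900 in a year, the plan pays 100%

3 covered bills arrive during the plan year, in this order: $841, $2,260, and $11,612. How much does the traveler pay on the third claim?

Claim 1 — $841: entire amount goes to the deductible. Traveler pays $841; OOP now $841.
Claim 2 — $2,260: $337 finishes the deductible; $1,923 goes to coinsurance; traveler's 50% is $961.50. Cost to traveler: $1,298.50. OOP to date $2,139.50.
Claim 3 — $11,612: deductible already satisfied, so traveler's share is 50% × $11,612 = $5,806. Adding that to $2,139.50 gives $7,945.50, past the $6,900 cap; traveler pays only $6,900 − $2,139.50 = $4,760.50.

$4,760.50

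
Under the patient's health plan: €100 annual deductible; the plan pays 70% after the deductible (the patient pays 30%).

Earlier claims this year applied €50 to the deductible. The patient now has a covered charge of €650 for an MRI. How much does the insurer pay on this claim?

€420

€50 of the €100 deductible is already met, leaving €50.
The remaining €600 (= €650 − €50) moves to coinsurance.
30% of €600 = €180 falls to the patient.
That puts the patient's cost at €50 + €180 = €230.
The plan picks up €650 − €230 = €420.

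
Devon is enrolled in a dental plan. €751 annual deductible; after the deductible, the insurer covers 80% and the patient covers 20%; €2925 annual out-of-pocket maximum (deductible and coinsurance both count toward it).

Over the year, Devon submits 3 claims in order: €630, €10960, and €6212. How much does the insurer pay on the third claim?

€6205.80

Claim 1 (€630): all of it applies to the deductible. Patient pays €630; OOP now €630. Insurer: €630 − €630 = €0.
Claim 2 (€10960): €121 finishes the deductible; €10839 goes to coinsurance; patient's 20% is €2167.80. Cost to patient: €2288.80. OOP to date €2918.80. Insurer: €10960 − €2288.80 = €8671.20.
Claim 3 (€6212): deductible already satisfied, so patient's share is 20% × €6212 = €1242.40. Adding that to €2918.80 gives €4161.20, past the €2925 cap; patient pays only €2925 − €2918.80 = €6.20. Plan pays €6212 − €6.20 = €6205.80.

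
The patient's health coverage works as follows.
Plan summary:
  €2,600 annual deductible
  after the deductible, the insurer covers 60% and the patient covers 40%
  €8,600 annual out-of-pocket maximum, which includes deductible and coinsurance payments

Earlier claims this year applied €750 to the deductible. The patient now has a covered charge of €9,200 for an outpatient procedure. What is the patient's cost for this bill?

€4,790

Remaining deductible: €2,600 − €750 = €1,850.
The remaining €7,350 (= €9,200 − €1,850) moves to coinsurance.
Coinsurance: €7,350 × 40% = €2,940.
So the patient owes €1,850 + €2,940 = €4,790 before any cap.
Total out-of-pocket so far would be €750 + €4,790 = €5,540, below the €8,600 cap — no reduction.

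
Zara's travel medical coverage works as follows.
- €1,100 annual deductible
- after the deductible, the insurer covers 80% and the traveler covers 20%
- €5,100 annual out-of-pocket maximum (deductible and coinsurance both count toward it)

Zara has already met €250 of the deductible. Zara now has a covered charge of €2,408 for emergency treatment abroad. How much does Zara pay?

Remaining deductible: €1,100 − €250 = €850.
That leaves €2,408 − €850 = €1,558 for coinsurance.
20% of €1,558 = €311.60 falls to the traveler.
Traveler responsibility before any cap: €850 + €311.60 = €1,161.60.
Cumulative spending €250 + €1,161.60 = €1,411.60 stays under the €5,100 maximum.

€1,161.60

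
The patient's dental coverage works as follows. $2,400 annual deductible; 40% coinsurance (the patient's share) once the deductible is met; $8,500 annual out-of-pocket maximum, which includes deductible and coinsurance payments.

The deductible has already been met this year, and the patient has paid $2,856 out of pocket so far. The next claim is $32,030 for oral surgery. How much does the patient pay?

$5,644

With the deductible met, the entire $32,030 is subject to coinsurance.
40% of $32,030 = $12,812 falls to the patient.
Year-to-date out-of-pocket would reach $2,856 + $12,812 = $15,668, above the $8,500 maximum, so the patient pays only $8,500 − $2,856 = $5,644.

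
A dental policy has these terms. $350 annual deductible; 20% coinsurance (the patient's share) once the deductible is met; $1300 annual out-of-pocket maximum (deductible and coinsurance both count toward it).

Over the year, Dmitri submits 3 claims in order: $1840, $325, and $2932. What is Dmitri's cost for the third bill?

#1 ($1840): deductible takes $350, $1490 remains; patient's 20% is $298. Patient owes $648 (running OOP $648).
#2 ($325): 20% coinsurance on $325 = $65. Cost to patient: $65. OOP to date $713.
#3 ($2932): deductible already satisfied, so patient's share is 20% × $2932 = $586.40. Cost to patient: $586.40. OOP to date $1299.40.

$586.40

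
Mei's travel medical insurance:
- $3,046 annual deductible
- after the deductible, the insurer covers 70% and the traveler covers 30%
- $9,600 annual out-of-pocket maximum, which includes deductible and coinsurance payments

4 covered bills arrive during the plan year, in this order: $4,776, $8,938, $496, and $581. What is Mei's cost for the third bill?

$148.80

Claim 1 — $4,776: $3,046 finishes the deductible; $1,730 goes to coinsurance; traveler's 30% is $519. Cost to traveler: $3,565. OOP to date $3,565.
Claim 2 — $8,938: deductible met; 30% of $8,938 = $2,681.40. Cost to traveler: $2,681.40. OOP to date $6,246.40.
Claim 3 — $496: 30% coinsurance on $496 = $148.80. Traveler pays $148.80; OOP now $6,395.20.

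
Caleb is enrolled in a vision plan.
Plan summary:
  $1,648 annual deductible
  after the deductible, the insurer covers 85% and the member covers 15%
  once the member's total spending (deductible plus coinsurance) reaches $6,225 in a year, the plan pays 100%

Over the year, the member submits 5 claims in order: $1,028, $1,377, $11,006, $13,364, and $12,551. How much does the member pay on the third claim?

$1,650.90

Bill 1, $1,028: entire amount goes to the deductible. Cost to member: $1,028. OOP to date $1,028.
Bill 2, $1,377: $620 to deductible, leaving $757; 15% of $757 = $113.55. Member pays $733.55; OOP now $1,761.55.
Bill 3, $11,006: 15% coinsurance on $11,006 = $1,650.90. Cost to member: $1,650.90. OOP to date $3,412.45.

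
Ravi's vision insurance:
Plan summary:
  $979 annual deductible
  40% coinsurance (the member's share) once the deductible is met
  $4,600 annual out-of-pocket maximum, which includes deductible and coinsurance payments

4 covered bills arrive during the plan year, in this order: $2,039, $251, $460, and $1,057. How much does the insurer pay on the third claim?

$276

#1 ($2,039): $979 finishes the deductible; $1,060 goes to coinsurance; member's 40% is $424. Member pays $1,403; OOP now $1,403. Plan pays $2,039 − $1,403 = $636.
#2 ($251): deductible already satisfied, so member's share is 40% × $251 = $100.40. Member pays $100.40; OOP now $1,503.40. Insurer: $251 − $100.40 = $150.60.
#3 ($460): deductible already satisfied, so member's share is 40% × $460 = $184. Cost to member: $184. OOP to date $1,687.40. Plan pays $460 − $184 = $276.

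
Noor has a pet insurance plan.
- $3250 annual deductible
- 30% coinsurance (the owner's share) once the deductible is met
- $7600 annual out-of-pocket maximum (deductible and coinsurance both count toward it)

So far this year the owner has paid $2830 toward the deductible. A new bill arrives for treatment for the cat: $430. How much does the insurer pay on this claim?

$7

$2830 of the $3250 deductible is already met, leaving $420.
The remaining $10 (= $430 − $420) moves to coinsurance.
30% of $10 = $3 falls to the owner.
Owner responsibility before any cap: $420 + $3 = $423.
Year-to-date out-of-pocket becomes $2830 + $423 = $3253, still under the $7600 maximum, so no cap applies.
The insurer covers the remainder: $430 − $423 = $7.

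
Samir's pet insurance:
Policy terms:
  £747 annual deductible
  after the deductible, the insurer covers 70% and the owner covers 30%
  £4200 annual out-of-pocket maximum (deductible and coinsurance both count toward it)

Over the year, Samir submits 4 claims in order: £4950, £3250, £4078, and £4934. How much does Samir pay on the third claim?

Claim 1 (£4950): £747 finishes the deductible; £4203 goes to coinsurance; coinsurance £4203 × 30% = £1260.90. Cost to owner: £2007.90. OOP to date £2007.90.
Claim 2 (£3250): deductible already satisfied, so owner's share is 30% × £3250 = £975. Owner pays £975; OOP now £2982.90.
Claim 3 (£4078): deductible already satisfied, so owner's share is 30% × £4078 = £1223.40. Adding that to £2982.90 gives £4206.30, past the £4200 cap; owner pays only £4200 − £2982.90 = £1217.10.

£1217.10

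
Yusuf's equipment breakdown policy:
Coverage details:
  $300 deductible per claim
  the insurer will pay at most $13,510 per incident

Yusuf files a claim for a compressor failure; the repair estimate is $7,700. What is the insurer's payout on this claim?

$7,400

Less the $300 deductible: $7,700 − $300 = $7,400.
$7,400 ≤ $13,510, so the limit doesn't bind; insurer pays $7,400.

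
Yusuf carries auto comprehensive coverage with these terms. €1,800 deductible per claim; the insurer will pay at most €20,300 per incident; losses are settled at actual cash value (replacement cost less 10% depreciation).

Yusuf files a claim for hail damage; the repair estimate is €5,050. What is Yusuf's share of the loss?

€2,305

Depreciate 10%: the covered value is €5,050 × 0.9 = €4,545.
Less the €1,800 deductible: €4,545 − €1,800 = €2,745.
That's under the €20,300 cap, so the insurer reimburses the full €2,745.
The policyholder bears the rest of the original loss: €5,050 − €2,745 = €2,305.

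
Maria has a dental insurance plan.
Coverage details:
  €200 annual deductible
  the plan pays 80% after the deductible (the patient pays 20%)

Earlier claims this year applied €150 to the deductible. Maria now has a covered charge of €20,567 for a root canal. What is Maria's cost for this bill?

€150 of the €200 deductible is already met, leaving €50.
After the €50 deductible portion, €20,567 − €50 = €20,517 is subject to coinsurance.
20% of €20,517 = €4,103.40 falls to the patient.
So the patient owes €50 + €4,103.40 = €4,153.40.

€4,153.40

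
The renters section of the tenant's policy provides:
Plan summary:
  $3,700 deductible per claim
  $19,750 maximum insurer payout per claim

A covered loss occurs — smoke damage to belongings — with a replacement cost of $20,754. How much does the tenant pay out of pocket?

Subtract the deductible: $20,754 − $3,700 = $17,054.
That's under the $19,750 cap, so the insurer reimburses the full $17,054.
Out of pocket: $20,754 − $17,054 = $3,700.

$3,700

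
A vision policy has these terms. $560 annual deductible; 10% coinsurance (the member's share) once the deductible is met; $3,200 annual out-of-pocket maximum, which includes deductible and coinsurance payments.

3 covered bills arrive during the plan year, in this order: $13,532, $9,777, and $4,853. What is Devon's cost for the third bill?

$365.10

#1 ($13,532): deductible takes $560, $12,972 remains; 10% of $12,972 = $1,297.20. Cost to member: $1,857.20. OOP to date $1,857.20.
#2 ($9,777): deductible met; 10% of $9,777 = $977.70. Member pays $977.70; OOP now $2,834.90.
#3 ($4,853): deductible met; 10% of $4,853 = $485.30. OOP would hit $3,320.20 > $3,200, so the cap limits the member to $3,200 − $2,834.90 = $365.10.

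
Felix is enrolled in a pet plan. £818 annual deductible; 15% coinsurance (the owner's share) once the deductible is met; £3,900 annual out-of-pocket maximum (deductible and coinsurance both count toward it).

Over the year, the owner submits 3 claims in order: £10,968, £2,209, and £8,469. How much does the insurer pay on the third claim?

£7,240.85

#1 (£10,968): £818 finishes the deductible; £10,150 goes to coinsurance; coinsurance £10,150 × 15% = £1,522.50. Owner pays £2,340.50; OOP now £2,340.50. Insurer: £10,968 − £2,340.50 = £8,627.50.
#2 (£2,209): deductible already satisfied, so owner's share is 15% × £2,209 = £331.35. Cost to owner: £331.35. OOP to date £2,671.85. Plan pays £2,209 − £331.35 = £1,877.65.
#3 (£8,469): 15% coinsurance on £8,469 = £1,270.35. OOP would hit £3,942.20 > £3,900, so the cap limits the owner to £3,900 − £2,671.85 = £1,228.15. Plan pays £8,469 − £1,228.15 = £7,240.85.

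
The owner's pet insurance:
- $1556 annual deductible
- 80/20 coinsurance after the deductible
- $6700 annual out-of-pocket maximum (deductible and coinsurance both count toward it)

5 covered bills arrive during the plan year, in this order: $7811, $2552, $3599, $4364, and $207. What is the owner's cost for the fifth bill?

$41.40

Claim 1 — $7811: $1556 finishes the deductible; $6255 goes to coinsurance; owner's 20% is $1251. Cost to owner: $2807. OOP to date $2807.
Claim 2 — $2552: deductible met; 20% of $2552 = $510.40. Owner owes $510.40 (running OOP $3317.40).
Claim 3 — $3599: deductible already satisfied, so owner's share is 20% × $3599 = $719.80. Cost to owner: $719.80. OOP to date $4037.20.
Claim 4 — $4364: 20% coinsurance on $4364 = $872.80. Cost to owner: $872.80. OOP to date $4910.
Claim 5 — $207: 20% coinsurance on $207 = $41.40. Owner owes $41.40 (running OOP $4951.40).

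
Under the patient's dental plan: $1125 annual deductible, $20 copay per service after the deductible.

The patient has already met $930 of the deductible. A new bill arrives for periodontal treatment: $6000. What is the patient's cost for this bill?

Remaining deductible: $1125 − $930 = $195.
After the $195 deductible portion, $6000 − $195 = $5805 is subject to the copay.
Copay on this service: $20.
That puts the patient's cost at $195 + $20 = $215.

$215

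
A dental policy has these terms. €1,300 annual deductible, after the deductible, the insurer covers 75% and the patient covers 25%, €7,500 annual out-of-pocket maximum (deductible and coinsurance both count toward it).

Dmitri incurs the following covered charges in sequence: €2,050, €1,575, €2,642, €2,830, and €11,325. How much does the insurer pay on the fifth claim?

#1 (€2,050): €1,300 to deductible, leaving €750; patient's 25% is €187.50. Patient pays €1,487.50; OOP now €1,487.50. Insurer: €2,050 − €1,487.50 = €562.50.
#2 (€1,575): deductible already satisfied, so patient's share is 25% × €1,575 = €393.75. Cost to patient: €393.75. OOP to date €1,881.25. Insurer: €1,575 − €393.75 = €1,181.25.
#3 (€2,642): deductible met; 25% of €2,642 = €660.50. Patient pays €660.50; OOP now €2,541.75. Insurer: €2,642 − €660.50 = €1,981.50.
#4 (€2,830): deductible met; 25% of €2,830 = €707.50. Patient owes €707.50 (running OOP €3,249.25). Plan pays €2,830 − €707.50 = €2,122.50.
#5 (€11,325): 25% coinsurance on €11,325 = €2,831.25. Cost to patient: €2,831.25. OOP to date €6,080.50. Insurer: €11,325 − €2,831.25 = €8,493.75.

€8,493.75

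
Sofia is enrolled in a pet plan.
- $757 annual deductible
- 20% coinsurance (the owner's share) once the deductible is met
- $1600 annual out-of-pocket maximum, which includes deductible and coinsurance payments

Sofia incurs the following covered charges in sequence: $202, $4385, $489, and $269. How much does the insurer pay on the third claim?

#1 ($202): all of it applies to the deductible. Cost to owner: $202. OOP to date $202. Insurer: $202 − $202 = $0.
#2 ($4385): $555 finishes the deductible; $3830 goes to coinsurance; owner's 20% is $766. Owner owes $1321 (running OOP $1523). Insurer: $4385 − $1321 = $3064.
#3 ($489): deductible already satisfied, so owner's share is 20% × $489 = $97.80. That would push OOP to $1620.80, over the $1600 cap, so owner pays $1600 − $1523 = $77. Insurer: $489 − $77 = $412.

$412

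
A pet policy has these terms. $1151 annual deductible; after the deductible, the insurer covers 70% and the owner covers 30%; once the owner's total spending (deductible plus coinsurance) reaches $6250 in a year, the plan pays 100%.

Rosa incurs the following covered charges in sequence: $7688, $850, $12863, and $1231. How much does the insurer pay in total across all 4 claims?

$16382

Claim 1 — $7688: deductible takes $1151, $6537 remains; coinsurance $6537 × 30% = $1961.10. Owner owes $3112.10 (running OOP $3112.10). Plan pays $7688 − $3112.10 = $4575.90.
Claim 2 — $850: 30% coinsurance on $850 = $255. Owner pays $255; OOP now $3367.10. Insurer: $850 − $255 = $595.
Claim 3 — $12863: deductible met; 30% of $12863 = $3858.90. Adding that to $3367.10 gives $7226, past the $6250 cap; owner pays only $6250 − $3367.10 = $2882.90. Insurer: $12863 − $2882.90 = $9980.10.
Claim 4 — $1231: deductible already satisfied, so owner's share is 30% × $1231 = $369.30. That would push OOP to $6619.30, over the $6250 cap, so owner pays $6250 − $6250 = $0. Plan pays $1231 − $0 = $1231.
Insurer total = bills − owner's total = $22632 − $6250 = $16382.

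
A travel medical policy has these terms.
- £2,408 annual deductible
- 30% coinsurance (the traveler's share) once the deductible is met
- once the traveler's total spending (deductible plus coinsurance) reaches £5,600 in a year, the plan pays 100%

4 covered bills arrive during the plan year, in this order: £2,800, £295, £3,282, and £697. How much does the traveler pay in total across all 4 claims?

£3,807.80

Claim 1 — £2,800: £2,408 to deductible, leaving £392; 30% of £392 = £117.60. Cost to traveler: £2,525.60. OOP to date £2,525.60.
Claim 2 — £295: deductible already satisfied, so traveler's share is 30% × £295 = £88.50. Traveler pays £88.50; OOP now £2,614.10.
Claim 3 — £3,282: deductible met; 30% of £3,282 = £984.60. Cost to traveler: £984.60. OOP to date £3,598.70.
Claim 4 — £697: deductible already satisfied, so traveler's share is 30% × £697 = £209.10. Traveler owes £209.10 (running OOP £3,807.80).
Summing the traveler's payments: £2,525.60 + £88.50 + £984.60 + £209.10 = £3,807.80.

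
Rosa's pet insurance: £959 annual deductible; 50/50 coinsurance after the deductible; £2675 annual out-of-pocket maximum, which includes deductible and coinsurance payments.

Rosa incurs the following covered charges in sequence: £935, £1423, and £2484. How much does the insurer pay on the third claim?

Claim 1 — £935: all of it applies to the deductible. Owner owes £935 (running OOP £935). Plan pays £935 − £935 = £0.
Claim 2 — £1423: £24 finishes the deductible; £1399 goes to coinsurance; coinsurance £1399 × 50% = £699.50. Cost to owner: £723.50. OOP to date £1658.50. Insurer: £1423 − £723.50 = £699.50.
Claim 3 — £2484: deductible met; 50% of £2484 = £1242. That would push OOP to £2900.50, over the £2675 cap, so owner pays £2675 − £1658.50 = £1016.50. Plan pays £2484 − £1016.50 = £1467.50.

£1467.50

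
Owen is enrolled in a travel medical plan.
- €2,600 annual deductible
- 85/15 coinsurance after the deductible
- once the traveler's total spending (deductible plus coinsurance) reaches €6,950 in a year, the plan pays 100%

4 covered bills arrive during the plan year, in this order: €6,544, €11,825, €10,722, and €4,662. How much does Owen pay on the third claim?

#1 (€6,544): €2,600 finishes the deductible; €3,944 goes to coinsurance; coinsurance €3,944 × 15% = €591.60. Cost to traveler: €3,191.60. OOP to date €3,191.60.
#2 (€11,825): 15% coinsurance on €11,825 = €1,773.75. Traveler owes €1,773.75 (running OOP €4,965.35).
#3 (€10,722): deductible already satisfied, so traveler's share is 15% × €10,722 = €1,608.30. Traveler owes €1,608.30 (running OOP €6,573.65).

€1,608.30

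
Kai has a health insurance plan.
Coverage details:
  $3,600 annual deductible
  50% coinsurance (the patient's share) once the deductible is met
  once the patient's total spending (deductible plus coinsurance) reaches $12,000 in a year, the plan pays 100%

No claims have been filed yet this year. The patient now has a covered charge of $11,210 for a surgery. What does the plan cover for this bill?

$3,805

Nothing has been paid toward the $3,600 deductible, so the first $3,600 of this charge is applied there.
The remaining $7,610 (= $11,210 − $3,600) moves to coinsurance.
50% of $7,610 = $3,805 falls to the patient.
Patient responsibility before any cap: $3,600 + $3,805 = $7,405.
Total out-of-pocket so far would be $0 + $7,405 = $7,405, below the $12,000 cap — no reduction.
The plan picks up $11,210 − $7,405 = $3,805.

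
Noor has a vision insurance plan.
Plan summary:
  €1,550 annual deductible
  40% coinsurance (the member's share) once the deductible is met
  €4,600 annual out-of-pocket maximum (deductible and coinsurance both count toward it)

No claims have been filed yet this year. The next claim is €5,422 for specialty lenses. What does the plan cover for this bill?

Deductible not yet touched, so the first €1,550 of the bill goes to the deductible.
After the €1,550 deductible portion, €5,422 − €1,550 = €3,872 is subject to coinsurance.
Member's 40% share of €3,872 is €1,548.80.
So the member owes €1,550 + €1,548.80 = €3,098.80 before any cap.
Cumulative spending €0 + €3,098.80 = €3,098.80 stays under the €4,600 maximum.
The insurer covers the remainder: €5,422 − €3,098.80 = €2,323.20.

€2,323.20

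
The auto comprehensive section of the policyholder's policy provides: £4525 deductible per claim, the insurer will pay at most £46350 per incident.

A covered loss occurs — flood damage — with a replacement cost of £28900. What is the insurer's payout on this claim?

£24375

Less the £4525 deductible: £28900 − £4525 = £24375.
£24375 ≤ £46350, so the limit doesn't bind; insurer pays £24375.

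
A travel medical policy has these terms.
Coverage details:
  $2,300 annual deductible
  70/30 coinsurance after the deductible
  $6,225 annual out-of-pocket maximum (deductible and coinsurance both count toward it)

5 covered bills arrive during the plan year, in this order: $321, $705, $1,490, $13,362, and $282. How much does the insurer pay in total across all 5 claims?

#1 ($321): entire amount goes to the deductible. Traveler pays $321; OOP now $321. Plan pays $321 − $321 = $0.
#2 ($705): fully absorbed by the deductible. Cost to traveler: $705. OOP to date $1,026. Plan pays $705 − $705 = $0.
#3 ($1,490): $1,274 to deductible, leaving $216; traveler's 30% is $64.80. Cost to traveler: $1,338.80. OOP to date $2,364.80. Plan pays $1,490 − $1,338.80 = $151.20.
#4 ($13,362): deductible met; 30% of $13,362 = $4,008.60. That would push OOP to $6,373.40, over the $6,225 cap, so traveler pays $6,225 − $2,364.80 = $3,860.20. Plan pays $13,362 − $3,860.20 = $9,501.80.
#5 ($282): deductible met; 30% of $282 = $84.60. That would push OOP to $6,309.60, over the $6,225 cap, so traveler pays $6,225 − $6,225 = $0. Plan pays $282 − $0 = $282.
Insurer total: $0 + $0 + $151.20 + $9,501.80 + $282 = $9,935.

$9,935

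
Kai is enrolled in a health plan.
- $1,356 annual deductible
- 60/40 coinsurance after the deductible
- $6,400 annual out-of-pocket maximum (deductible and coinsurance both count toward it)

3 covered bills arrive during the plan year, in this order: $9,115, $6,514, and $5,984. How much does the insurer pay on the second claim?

$4,573.60

Claim 1 ($9,115): deductible takes $1,356, $7,759 remains; patient's 40% is $3,103.60. Patient pays $4,459.60; OOP now $4,459.60. Plan pays $9,115 − $4,459.60 = $4,655.40.
Claim 2 ($6,514): deductible already satisfied, so patient's share is 40% × $6,514 = $2,605.60. OOP would hit $7,065.20 > $6,400, so the cap limits the patient to $6,400 − $4,459.60 = $1,940.40. Plan pays $6,514 − $1,940.40 = $4,573.60.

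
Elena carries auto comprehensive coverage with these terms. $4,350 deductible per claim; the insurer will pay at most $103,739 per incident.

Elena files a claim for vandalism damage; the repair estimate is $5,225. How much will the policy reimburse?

$875

Less the $4,350 deductible: $5,225 − $4,350 = $875.
$875 ≤ $103,739, so the limit doesn't bind; insurer pays $875.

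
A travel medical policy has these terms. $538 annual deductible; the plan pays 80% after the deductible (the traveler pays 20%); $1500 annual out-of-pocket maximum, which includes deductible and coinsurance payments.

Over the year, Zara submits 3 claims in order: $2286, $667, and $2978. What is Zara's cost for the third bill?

$479

Bill 1, $2286: $538 to deductible, leaving $1748; 20% of $1748 = $349.60. Traveler owes $887.60 (running OOP $887.60).
Bill 2, $667: deductible met; 20% of $667 = $133.40. Traveler pays $133.40; OOP now $1021.
Bill 3, $2978: deductible already satisfied, so traveler's share is 20% × $2978 = $595.60. OOP would hit $1616.60 > $1500, so the cap limits the traveler to $1500 − $1021 = $479.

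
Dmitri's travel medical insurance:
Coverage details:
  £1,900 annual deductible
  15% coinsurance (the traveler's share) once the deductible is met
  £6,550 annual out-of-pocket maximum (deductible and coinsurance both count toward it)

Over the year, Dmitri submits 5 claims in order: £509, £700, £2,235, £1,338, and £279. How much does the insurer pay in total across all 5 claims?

Claim 1 (£509): all of it applies to the deductible. Traveler pays £509; OOP now £509. Plan pays £509 − £509 = £0.
Claim 2 (£700): fully absorbed by the deductible. Traveler owes £700 (running OOP £1,209). Plan pays £700 − £700 = £0.
Claim 3 (£2,235): £691 to deductible, leaving £1,544; traveler's 15% is £231.60. Cost to traveler: £922.60. OOP to date £2,131.60. Plan pays £2,235 − £922.60 = £1,312.40.
Claim 4 (£1,338): deductible met; 15% of £1,338 = £200.70. Traveler owes £200.70 (running OOP £2,332.30). Plan pays £1,338 − £200.70 = £1,137.30.
Claim 5 (£279): deductible already satisfied, so traveler's share is 15% × £279 = £41.85. Traveler pays £41.85; OOP now £2,374.15. Insurer: £279 − £41.85 = £237.15.
Insurer total: £0 + £0 + £1,312.40 + £1,137.30 + £237.15 = £2,686.85.

£2,686.85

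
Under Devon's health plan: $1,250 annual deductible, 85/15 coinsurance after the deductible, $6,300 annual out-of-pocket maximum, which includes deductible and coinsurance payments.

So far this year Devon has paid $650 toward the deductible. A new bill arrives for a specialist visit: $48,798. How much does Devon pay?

$5,650

Deductible still to meet: $1,250 − $650 = $600.
That leaves $48,798 − $600 = $48,198 for coinsurance.
15% of $48,198 = $7,229.70 falls to the patient.
So the patient owes $600 + $7,229.70 = $7,829.70 before any cap.
Adding $7,829.70 to the $650 already spent would give $8,479.70, which exceeds the $6,300 cap; the patient pays just $6,300 − $650 = $5,650.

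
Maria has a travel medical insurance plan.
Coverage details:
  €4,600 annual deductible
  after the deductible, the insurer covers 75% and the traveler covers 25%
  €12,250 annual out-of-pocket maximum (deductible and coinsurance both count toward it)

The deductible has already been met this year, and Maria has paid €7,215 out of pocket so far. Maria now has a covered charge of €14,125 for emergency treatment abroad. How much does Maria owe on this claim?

The deductible is already satisfied, so the full bill goes to coinsurance.
Coinsurance: €14,125 × 25% = €3,531.25.
Year-to-date out-of-pocket becomes €7,215 + €3,531.25 = €10,746.25, still under the €12,250 maximum, so no cap applies.

€3,531.25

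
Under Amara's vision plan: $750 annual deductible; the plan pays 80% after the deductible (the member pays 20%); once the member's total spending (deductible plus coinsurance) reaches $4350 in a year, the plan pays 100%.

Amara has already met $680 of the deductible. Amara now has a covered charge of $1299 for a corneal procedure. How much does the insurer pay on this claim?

$983.20

Deductible still to meet: $750 − $680 = $70.
The remaining $1229 (= $1299 − $70) moves to coinsurance.
Coinsurance: $1229 × 20% = $245.80.
So the member owes $70 + $245.80 = $315.80 before any cap.
Total out-of-pocket so far would be $680 + $315.80 = $995.80, below the $4350 cap — no reduction.
The insurer covers the remainder: $1299 − $315.80 = $983.20.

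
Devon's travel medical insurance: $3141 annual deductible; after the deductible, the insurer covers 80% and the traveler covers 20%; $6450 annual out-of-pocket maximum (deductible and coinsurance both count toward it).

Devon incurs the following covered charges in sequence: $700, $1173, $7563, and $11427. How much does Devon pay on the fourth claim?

$2050

Bill 1, $700: all of it applies to the deductible. Cost to traveler: $700. OOP to date $700.
Bill 2, $1173: fully absorbed by the deductible. Traveler owes $1173 (running OOP $1873).
Bill 3, $7563: $1268 to deductible, leaving $6295; 20% of $6295 = $1259. Traveler owes $2527 (running OOP $4400).
Bill 4, $11427: deductible met; 20% of $11427 = $2285.40. Adding that to $4400 gives $6685.40, past the $6450 cap; traveler pays only $6450 − $4400 = $2050.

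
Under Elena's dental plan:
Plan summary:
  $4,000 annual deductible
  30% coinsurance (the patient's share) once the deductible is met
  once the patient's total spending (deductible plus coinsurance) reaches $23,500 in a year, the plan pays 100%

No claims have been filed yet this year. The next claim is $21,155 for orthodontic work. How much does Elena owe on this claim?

Nothing has been paid toward the $4,000 deductible, so the first $4,000 of this charge is applied there.
The remaining $17,155 (= $21,155 − $4,000) moves to coinsurance.
Patient's 30% share of $17,155 is $5,146.50.
So the patient owes $4,000 + $5,146.50 = $9,146.50 before any cap.
Total out-of-pocket so far would be $0 + $9,146.50 = $9,146.50, below the $23,500 cap — no reduction.

$9,146.50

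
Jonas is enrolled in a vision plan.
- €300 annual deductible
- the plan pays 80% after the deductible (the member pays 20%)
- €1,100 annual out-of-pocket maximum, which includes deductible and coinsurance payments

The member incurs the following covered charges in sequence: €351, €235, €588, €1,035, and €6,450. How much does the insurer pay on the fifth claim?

Claim 1 (€351): €300 finishes the deductible; €51 goes to coinsurance; 20% of €51 = €10.20. Cost to member: €310.20. OOP to date €310.20. Plan pays €351 − €310.20 = €40.80.
Claim 2 (€235): deductible met; 20% of €235 = €47. Member owes €47 (running OOP €357.20). Insurer: €235 − €47 = €188.
Claim 3 (€588): deductible met; 20% of €588 = €117.60. Member owes €117.60 (running OOP €474.80). Insurer: €588 − €117.60 = €470.40.
Claim 4 (€1,035): 20% coinsurance on €1,035 = €207. Cost to member: €207. OOP to date €681.80. Insurer: €1,035 − €207 = €828.
Claim 5 (€6,450): 20% coinsurance on €6,450 = €1,290. OOP would hit €1,971.80 > €1,100, so the cap limits the member to €1,100 − €681.80 = €418.20. Plan pays €6,450 − €418.20 = €6,031.80.

€6,031.80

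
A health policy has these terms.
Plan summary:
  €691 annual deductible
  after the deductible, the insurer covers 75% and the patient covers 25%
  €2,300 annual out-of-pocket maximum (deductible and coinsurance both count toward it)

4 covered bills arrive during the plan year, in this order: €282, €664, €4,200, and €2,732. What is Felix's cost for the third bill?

#1 (€282): fully absorbed by the deductible. Patient owes €282 (running OOP €282).
#2 (€664): deductible takes €409, €255 remains; coinsurance €255 × 25% = €63.75. Cost to patient: €472.75. OOP to date €754.75.
#3 (€4,200): 25% coinsurance on €4,200 = €1,050. Patient owes €1,050 (running OOP €1,804.75).

€1,050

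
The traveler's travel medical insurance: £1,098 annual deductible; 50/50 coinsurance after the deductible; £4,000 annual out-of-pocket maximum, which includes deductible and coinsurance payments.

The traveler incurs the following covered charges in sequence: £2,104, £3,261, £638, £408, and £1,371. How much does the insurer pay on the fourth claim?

£204

Claim 1 — £2,104: £1,098 to deductible, leaving £1,006; 50% of £1,006 = £503. Traveler owes £1,601 (running OOP £1,601). Insurer: £2,104 − £1,601 = £503.
Claim 2 — £3,261: 50% coinsurance on £3,261 = £1,630.50. Traveler owes £1,630.50 (running OOP £3,231.50). Plan pays £3,261 − £1,630.50 = £1,630.50.
Claim 3 — £638: 50% coinsurance on £638 = £319. Traveler pays £319; OOP now £3,550.50. Insurer: £638 − £319 = £319.
Claim 4 — £408: deductible already satisfied, so traveler's share is 50% × £408 = £204. Traveler owes £204 (running OOP £3,754.50). Plan pays £408 − £204 = £204.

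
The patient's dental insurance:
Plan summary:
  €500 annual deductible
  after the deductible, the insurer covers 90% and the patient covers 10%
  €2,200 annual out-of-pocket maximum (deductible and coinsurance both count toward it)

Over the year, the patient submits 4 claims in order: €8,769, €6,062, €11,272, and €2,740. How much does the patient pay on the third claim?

Bill 1, €8,769: deductible takes €500, €8,269 remains; 10% of €8,269 = €826.90. Cost to patient: €1,326.90. OOP to date €1,326.90.
Bill 2, €6,062: deductible already satisfied, so patient's share is 10% × €6,062 = €606.20. Patient pays €606.20; OOP now €1,933.10.
Bill 3, €11,272: 10% coinsurance on €11,272 = €1,127.20. OOP would hit €3,060.30 > €2,200, so the cap limits the patient to €2,200 − €1,933.10 = €266.90.

€266.90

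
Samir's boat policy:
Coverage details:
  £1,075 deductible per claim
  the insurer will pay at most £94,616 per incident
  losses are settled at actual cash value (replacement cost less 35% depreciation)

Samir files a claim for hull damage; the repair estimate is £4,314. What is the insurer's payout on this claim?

£1,729.10

At 35% depreciation, ACV = £4,314 − £1,509.90 = £2,804.10.
Subtract the deductible: £2,804.10 − £1,075 = £1,729.10.
£1,729.10 is within the £94,616 limit, so the insurer pays £1,729.10.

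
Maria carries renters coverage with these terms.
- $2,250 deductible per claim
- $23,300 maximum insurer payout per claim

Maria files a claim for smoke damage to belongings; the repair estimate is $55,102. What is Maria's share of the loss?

Subtract the deductible: $55,102 − $2,250 = $52,852.
The $23,300 per-incident cap binds; insurer pays $23,300.
Out of pocket: $55,102 − $23,300 = $31,802.

$31,802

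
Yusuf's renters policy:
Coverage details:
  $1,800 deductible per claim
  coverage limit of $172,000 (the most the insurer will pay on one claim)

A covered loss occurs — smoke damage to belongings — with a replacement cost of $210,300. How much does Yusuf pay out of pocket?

Subtract the deductible: $210,300 − $1,800 = $208,500.
The $172,000 per-incident cap binds; insurer pays $172,000.
The tenant bears the rest of the original loss: $210,300 − $172,000 = $38,300.

$38,300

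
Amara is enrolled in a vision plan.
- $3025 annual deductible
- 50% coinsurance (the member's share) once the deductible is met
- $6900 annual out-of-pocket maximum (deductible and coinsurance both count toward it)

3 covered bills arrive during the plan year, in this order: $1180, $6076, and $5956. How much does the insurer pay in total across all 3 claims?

$6312

Claim 1 — $1180: all of it applies to the deductible. Cost to member: $1180. OOP to date $1180. Insurer: $1180 − $1180 = $0.
Claim 2 — $6076: deductible takes $1845, $4231 remains; member's 50% is $2115.50. Cost to member: $3960.50. OOP to date $5140.50. Plan pays $6076 − $3960.50 = $2115.50.
Claim 3 — $5956: deductible already satisfied, so member's share is 50% × $5956 = $2978. Adding that to $5140.50 gives $8118.50, past the $6900 cap; member pays only $6900 − $5140.50 = $1759.50. Insurer: $5956 − $1759.50 = $4196.50.
Insurer total = bills − member's total = $13212 − $6900 = $6312.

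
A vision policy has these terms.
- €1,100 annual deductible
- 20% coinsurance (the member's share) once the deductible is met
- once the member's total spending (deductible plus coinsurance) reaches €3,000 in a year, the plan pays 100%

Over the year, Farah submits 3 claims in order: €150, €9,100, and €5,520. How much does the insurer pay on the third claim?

#1 (€150): entire amount goes to the deductible. Member owes €150 (running OOP €150). Insurer: €150 − €150 = €0.
#2 (€9,100): deductible takes €950, €8,150 remains; member's 20% is €1,630. Cost to member: €2,580. OOP to date €2,730. Plan pays €9,100 − €2,580 = €6,520.
#3 (€5,520): 20% coinsurance on €5,520 = €1,104. OOP would hit €3,834 > €3,000, so the cap limits the member to €3,000 − €2,730 = €270. Plan pays €5,520 − €270 = €5,250.

€5,250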